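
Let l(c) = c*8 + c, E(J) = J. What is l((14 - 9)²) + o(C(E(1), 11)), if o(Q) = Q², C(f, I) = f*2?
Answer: 229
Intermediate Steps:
C(f, I) = 2*f
l(c) = 9*c (l(c) = 8*c + c = 9*c)
l((14 - 9)²) + o(C(E(1), 11)) = 9*(14 - 9)² + (2*1)² = 9*5² + 2² = 9*25 + 4 = 225 + 4 = 229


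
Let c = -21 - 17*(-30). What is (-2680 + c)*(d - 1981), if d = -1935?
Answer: 8579956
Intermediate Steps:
c = 489 (c = -21 + 510 = 489)
(-2680 + c)*(d - 1981) = (-2680 + 489)*(-1935 - 1981) = -2191*(-3916) = 8579956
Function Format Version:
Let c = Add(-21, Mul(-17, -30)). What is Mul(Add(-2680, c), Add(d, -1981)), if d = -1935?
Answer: 8579956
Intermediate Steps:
c = 489 (c = Add(-21, 510) = 489)
Mul(Add(-2680, c), Add(d, -1981)) = Mul(Add(-2680, 489), Add(-1935, -1981)) = Mul(-2191, -3916) = 8579956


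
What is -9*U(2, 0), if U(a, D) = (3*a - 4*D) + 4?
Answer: -90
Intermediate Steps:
U(a, D) = 4 - 4*D + 3*a (U(a, D) = (-4*D + 3*a) + 4 = 4 - 4*D + 3*a)
-9*U(2, 0) = -9*(4 - 4*0 + 3*2) = -9*(4 + 0 + 6) = -9*10 = -90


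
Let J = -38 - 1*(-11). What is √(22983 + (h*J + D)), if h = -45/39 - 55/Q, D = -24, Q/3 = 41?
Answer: 3*√726075519/533 ≈ 151.66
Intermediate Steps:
Q = 123 (Q = 3*41 = 123)
h = -2560/1599 (h = -45/39 - 55/123 = -45*1/39 - 55*1/123 = -15/13 - 55/123 = -2560/1599 ≈ -1.6010)
J = -27 (J = -38 + 11 = -27)
√(22983 + (h*J + D)) = √(22983 + (-2560/1599*(-27) - 24)) = √(22983 + (23040/533 - 24)) = √(22983 + 10248/533) = √(12260187/533) = 3*√726075519/533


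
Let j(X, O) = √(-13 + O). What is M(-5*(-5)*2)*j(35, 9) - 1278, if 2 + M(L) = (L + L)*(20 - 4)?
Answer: -1278 + 3196*I ≈ -1278.0 + 3196.0*I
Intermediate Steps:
M(L) = -2 + 32*L (M(L) = -2 + (L + L)*(20 - 4) = -2 + (2*L)*16 = -2 + 32*L)
M(-5*(-5)*2)*j(35, 9) - 1278 = (-2 + 32*(-5*(-5)*2))*√(-13 + 9) - 1278 = (-2 + 32*(25*2))*√(-4) - 1278 = (-2 + 32*50)*(2*I) - 1278 = (-2 + 1600)*(2*I) - 1278 = 1598*(2*I) - 1278 = 3196*I - 1278 = -1278 + 3196*I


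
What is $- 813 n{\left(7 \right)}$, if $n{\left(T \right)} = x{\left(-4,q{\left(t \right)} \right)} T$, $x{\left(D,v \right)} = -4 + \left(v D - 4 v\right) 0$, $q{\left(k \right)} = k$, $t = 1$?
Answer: $22764$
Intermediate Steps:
$x{\left(D,v \right)} = -4$ ($x{\left(D,v \right)} = -4 + \left(D v - 4 v\right) 0 = -4 + \left(- 4 v + D v\right) 0 = -4 + 0 = -4$)
$n{\left(T \right)} = - 4 T$
$- 813 n{\left(7 \right)} = - 813 \left(\left(-4\right) 7\right) = \left(-813\right) \left(-28\right) = 22764$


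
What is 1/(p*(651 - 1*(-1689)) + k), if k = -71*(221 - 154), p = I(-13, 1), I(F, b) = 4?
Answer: 1/4603 ≈ 0.00021725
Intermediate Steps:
p = 4
k = -4757 (k = -71*67 = -4757)
1/(p*(651 - 1*(-1689)) + k) = 1/(4*(651 - 1*(-1689)) - 4757) = 1/(4*(651 + 1689) - 4757) = 1/(4*2340 - 4757) = 1/(9360 - 4757) = 1/4603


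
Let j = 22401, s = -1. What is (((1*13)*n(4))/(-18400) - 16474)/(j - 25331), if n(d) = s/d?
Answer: 1212486387/215648000 ≈ 5.6225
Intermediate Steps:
n(d) = -1/d
(((1*13)*n(4))/(-18400) - 16474)/(j - 25331) = (((1*13)*(-1/4))/(-18400) - 16474)/(22401 - 25331) = ((13*(-1*¼))*(-1/18400) - 16474)/(-2930) = ((13*(-¼))*(-1/18400) - 16474)*(-1/2930) = (-13/4*(-1/18400) - 16474)*(-1/2930) = (13/73600 - 16474)*(-1/2930) = -1212486387/73600*(-1/2930) = 1212486387/215648000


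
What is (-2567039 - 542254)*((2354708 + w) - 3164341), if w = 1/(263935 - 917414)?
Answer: 1645059029315491944/653479 ≈ 2.5174e+12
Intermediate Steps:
w = -1/653479 (w = 1/(-653479) = -1/653479 ≈ -1.5303e-6)
(-2567039 - 542254)*((2354708 + w) - 3164341) = (-2567039 - 542254)*((2354708 - 1/653479) - 3164341) = -3109293*(1538752229131/653479 - 3164341) = -3109293*(-529078163208/653479) = 1645059029315491944/653479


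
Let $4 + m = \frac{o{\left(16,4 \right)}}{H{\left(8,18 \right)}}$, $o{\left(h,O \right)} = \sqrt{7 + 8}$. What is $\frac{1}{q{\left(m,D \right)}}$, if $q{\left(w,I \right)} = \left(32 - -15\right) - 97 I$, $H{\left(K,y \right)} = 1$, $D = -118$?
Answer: $\frac{1}{11493} \approx 8.701 \cdot 10^{-5}$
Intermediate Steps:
$o{\left(h,O \right)} = \sqrt{15}$
$m = -4 + \sqrt{15}$ ($m = -4 + \frac{\sqrt{15}}{1} = -4 + \sqrt{15} \cdot 1 = -4 + \sqrt{15} \approx -0.12702$)
$q{\left(w,I \right)} = 47 - 97 I$ ($q{\left(w,I \right)} = \left(32 + 15\right) - 97 I = 47 - 97 I$)
$\frac{1}{q{\left(m,D \right)}} = \frac{1}{47 - -11446} = \frac{1}{47 + 11446} = \frac{1}{11493}$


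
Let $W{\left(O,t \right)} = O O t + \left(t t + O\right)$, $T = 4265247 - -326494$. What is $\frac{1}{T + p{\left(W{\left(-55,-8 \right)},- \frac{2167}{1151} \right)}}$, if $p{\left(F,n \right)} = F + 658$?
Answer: $\frac{1}{4568208} \approx 2.189 \cdot 10^{-7}$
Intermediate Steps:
$T = 4591741$ ($T = 4265247 + 326494 = 4591741$)
$W{\left(O,t \right)} = O + t^{2} + t O^{2}$ ($W{\left(O,t \right)} = O^{2} t + \left(t^{2} + O\right) = t O^{2} + \left(O + t^{2}\right) = O + t^{2} + t O^{2}$)
$p{\left(F,n \right)} = 658 + F$
$\frac{1}{T + p{\left(W{\left(-55,-8 \right)},- \frac{2167}{1151} \right)}} = \frac{1}{4591741 + \left(658 - \left(55 - 64 + 24200\right)\right)} = \frac{1}{4591741 + \left(658 - 24191\right)} = \frac{1}{4591741 - 23533} = \frac{1}{4568208}$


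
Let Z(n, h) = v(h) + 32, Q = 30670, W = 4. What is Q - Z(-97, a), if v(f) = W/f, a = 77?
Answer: 2359122/77 ≈ 30638.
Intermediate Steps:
v(f) = 4/f
Z(n, h) = 32 + 4/h (Z(n, h) = 4/h + 32 = 32 + 4/h)
Q - Z(-97, a) = 30670 - (32 + 4/77) = 30670 - 1*2468/77 = 30670 - 2468/77 = 2359122/77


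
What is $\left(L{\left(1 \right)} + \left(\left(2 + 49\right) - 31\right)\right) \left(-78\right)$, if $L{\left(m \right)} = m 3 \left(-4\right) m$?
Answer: $-624$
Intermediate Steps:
$L{\left(m \right)} = - 12 m^{2}$ ($L{\left(m \right)} = m \left(-12\right) m = - 12 m m = - 12 m^{2}$)
$\left(L{\left(1 \right)} + \left(\left(2 + 49\right) - 31\right)\right) \left(-78\right) = \left(- 12 \cdot 1^{2} + \left(\left(2 + 49\right) - 31\right)\right) \left(-78\right) = \left(\left(-12\right) 1 + \left(51 - 31\right)\right) \left(-78\right) = \left(-12 + 20\right) \left(-78\right) = 8 \left(-78\right) = -624$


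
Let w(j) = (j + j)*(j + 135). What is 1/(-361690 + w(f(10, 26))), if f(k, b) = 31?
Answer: -1/351398 ≈ -2.8458e-6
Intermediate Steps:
w(j) = 2*j*(135 + j) (w(j) = (2*j)*(135 + j) = 2*j*(135 + j))
1/(-361690 + w(f(10, 26))) = 1/(-361690 + 2*31*(135 + 31)) = 1/(-361690 + 2*31*166) = 1/(-361690 + 10292) = 1/(-351398) = -1/351398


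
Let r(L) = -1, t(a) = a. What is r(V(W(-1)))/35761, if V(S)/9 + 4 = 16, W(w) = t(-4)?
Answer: -1/35761 ≈ -2.7963e-5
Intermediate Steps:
W(w) = -4
V(S) = 108 (V(S) = -36 + 9*16 = -36 + 144 = 108)
r(V(W(-1)))/35761 = -1/35761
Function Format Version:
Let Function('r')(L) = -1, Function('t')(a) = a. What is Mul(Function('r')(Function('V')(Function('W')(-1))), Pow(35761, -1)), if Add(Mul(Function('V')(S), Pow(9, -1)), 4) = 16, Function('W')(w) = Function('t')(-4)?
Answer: Rational(-1, 35761) ≈ -2.7963e-5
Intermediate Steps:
Function('W')(w) = -4
Function('V')(S) = 108 (Function('V')(S) = Add(-36, Mul(9, 16)) = Add(-36, 144) = 108)
Mul(Function('r')(Function('V')(Function('W')(-1))), Pow(35761, -1)) = Mul(-1, Pow(35761, -1)) = Mul(-1, Rational(1, 35761)) = Rational(-1, 35761)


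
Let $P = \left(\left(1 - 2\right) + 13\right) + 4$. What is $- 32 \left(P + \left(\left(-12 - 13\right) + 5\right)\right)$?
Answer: $128$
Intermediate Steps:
$P = 16$ ($P = \left(\left(1 - 2\right) + 13\right) + 4 = \left(-1 + 13\right) + 4 = 12 + 4 = 16$)
$- 32 \left(P + \left(\left(-12 - 13\right) + 5\right)\right) = - 32 \left(16 + \left(\left(-12 - 13\right) + 5\right)\right) = - 32 \left(16 + \left(-25 + 5\right)\right) = - 32 \left(16 - 20\right) = \left(-32\right) \left(-4\right) = 128$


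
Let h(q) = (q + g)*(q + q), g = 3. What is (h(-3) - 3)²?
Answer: 9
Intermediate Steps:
h(q) = 2*q*(3 + q) (h(q) = (q + 3)*(q + q) = (3 + q)*(2*q) = 2*q*(3 + q))
(h(-3) - 3)² = (2*(-3)*(3 - 3) - 3)² = (2*(-3)*0 - 3)² = (0 - 3)² = (-3)² = 9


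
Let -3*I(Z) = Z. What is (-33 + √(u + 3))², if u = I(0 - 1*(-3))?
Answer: (33 - √2)² ≈ 997.66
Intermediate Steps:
I(Z) = -Z/3
u = -1 (u = -(0 - 1*(-3))/3 = -(0 + 3)/3 = -⅓*3 = -1)
(-33 + √(u + 3))² = (-33 + √(-1 + 3))² = (-33 + √2)²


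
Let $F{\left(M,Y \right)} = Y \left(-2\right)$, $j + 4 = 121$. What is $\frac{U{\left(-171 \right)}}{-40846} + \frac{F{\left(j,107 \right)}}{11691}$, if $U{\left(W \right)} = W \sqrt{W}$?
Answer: $- \frac{214}{11691} + \frac{513 i \sqrt{19}}{40846} \approx -0.018305 + 0.054745 i$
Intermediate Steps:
$j = 117$ ($j = -4 + 121 = 117$)
$F{\left(M,Y \right)} = - 2 Y$
$U{\left(W \right)} = W^{\frac{3}{2}}$
$\frac{U{\left(-171 \right)}}{-40846} + \frac{F{\left(j,107 \right)}}{11691} = \frac{\left(-171\right)^{\frac{3}{2}}}{-40846} + \frac{\left(-2\right) 107}{11691} = - 513 i \sqrt{19} \left(- \frac{1}{40846}\right) - \frac{214}{11691} = \frac{513 i \sqrt{19}}{40846} - \frac{214}{11691} = - \frac{214}{11691} + \frac{513 i \sqrt{19}}{40846}$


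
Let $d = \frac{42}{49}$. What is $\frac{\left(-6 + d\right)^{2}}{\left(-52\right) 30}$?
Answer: $- \frac{54}{3185} \approx -0.016954$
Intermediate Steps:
$d = \frac{6}{7}$ ($d = 42 \cdot \frac{1}{49} = \frac{6}{7} \approx 0.85714$)
$\frac{\left(-6 + d\right)^{2}}{\left(-52\right) 30} = \frac{\left(-6 + \frac{6}{7}\right)^{2}}{\left(-52\right) 30} = \frac{\left(- \frac{36}{7}\right)^{2}}{-1560} = \frac{1296}{49} \left(- \frac{1}{1560}\right) = - \frac{54}{3185}$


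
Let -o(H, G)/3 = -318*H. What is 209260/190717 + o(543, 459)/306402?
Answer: 27152214049/9739345039 ≈ 2.7879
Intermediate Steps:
o(H, G) = 954*H (o(H, G) = -(-954)*H = 954*H)
209260/190717 + o(543, 459)/306402 = 209260/190717 + (954*543)/306402 = 209260*(1/190717) + 518022*(1/306402) = 209260/190717 + 86337/51067 = 27152214049/9739345039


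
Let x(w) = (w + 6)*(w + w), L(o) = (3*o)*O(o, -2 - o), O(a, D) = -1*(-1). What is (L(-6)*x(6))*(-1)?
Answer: 2592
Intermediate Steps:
O(a, D) = 1
L(o) = 3*o (L(o) = (3*o)*1 = 3*o)
x(w) = 2*w*(6 + w) (x(w) = (6 + w)*(2*w) = 2*w*(6 + w))
(L(-6)*x(6))*(-1) = ((3*(-6))*(2*6*(6 + 6)))*(-1) = -36*6*12*(-1) = -18*144*(-1) = -2592*(-1) = 2592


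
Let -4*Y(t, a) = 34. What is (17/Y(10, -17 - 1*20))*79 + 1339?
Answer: 1181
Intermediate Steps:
Y(t, a) = -17/2 (Y(t, a) = -1/4*34 = -17/2)
(17/Y(10, -17 - 1*20))*79 + 1339 = (17/(-17/2))*79 + 1339 = (17*(-2/17))*79 + 1339 = -2*79 + 1339 = -158 + 1339 = 1181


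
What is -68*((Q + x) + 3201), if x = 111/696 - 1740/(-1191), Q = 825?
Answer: -6306319201/23026 ≈ -2.7388e+5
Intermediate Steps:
x = 149249/92104 (x = 111*(1/696) - 1740*(-1/1191) = 37/232 + 580/397 = 149249/92104 ≈ 1.6204)
-68*((Q + x) + 3201) = -68*((825 + 149249/92104) + 3201) = -68*(76135049/92104 + 3201) = -68*370959953/92104 = -6306319201/23026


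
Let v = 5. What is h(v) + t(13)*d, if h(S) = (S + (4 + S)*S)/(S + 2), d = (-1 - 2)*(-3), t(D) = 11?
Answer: 743/7 ≈ 106.14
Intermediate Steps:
d = 9 (d = -3*(-3) = 9)
h(S) = (S + S*(4 + S))/(2 + S)
h(v) + t(13)*d = 5*(5 + 5)/(2 + 5) + 11*9 = 5*10/7 + 99 = 5*(⅐)*10 + 99 = 50/7 + 99 = 743/7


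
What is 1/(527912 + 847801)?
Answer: 1/1375713 ≈ 7.2690e-7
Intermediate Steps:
1/(527912 + 847801) = 1/1375713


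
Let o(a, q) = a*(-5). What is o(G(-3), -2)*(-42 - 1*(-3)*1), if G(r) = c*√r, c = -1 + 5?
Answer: 780*I*√3 ≈ 1351.0*I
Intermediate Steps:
c = 4
G(r) = 4*√r
o(a, q) = -5*a
o(G(-3), -2)*(-42 - 1*(-3)*1) = (-20*√(-3))*(-42 - 1*(-3)*1) = (-20*I*√3)*(-42 + 3*1) = (-20*I*√3)*(-42 + 3) = -20*I*√3*(-39) = 780*I*√3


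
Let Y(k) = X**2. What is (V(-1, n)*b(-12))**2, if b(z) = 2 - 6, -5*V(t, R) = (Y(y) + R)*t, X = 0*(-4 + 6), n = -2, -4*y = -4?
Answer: 64/25 ≈ 2.5600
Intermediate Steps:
y = 1 (y = -1/4*(-4) = 1)
X = 0 (X = 0*2 = 0)
Y(k) = 0 (Y(k) = 0**2 = 0)
V(t, R) = -R*t/5 (V(t, R) = -(0 + R)*t/5 = -R*t/5)
b(z) = -4
(V(-1, n)*b(-12))**2 = (-1/5*(-2)*(-1)*(-4))**2 = (-2/5*(-4))**2 = (8/5)**2 = 64/25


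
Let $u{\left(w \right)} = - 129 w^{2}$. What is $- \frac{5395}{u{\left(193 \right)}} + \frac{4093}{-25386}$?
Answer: $- \frac{6510134261}{40660933902} \approx -0.16011$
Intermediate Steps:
$- \frac{5395}{u{\left(193 \right)}} + \frac{4093}{-25386} = - \frac{5395}{\left(-129\right) 193^{2}} + \frac{4093}{-25386} = - \frac{5395}{\left(-129\right) 37249} + 4093 \left(- \frac{1}{25386}\right) = - \frac{5395}{-4805121} - \frac{4093}{25386} = \left(-5395\right) \left(- \frac{1}{4805121}\right) - \frac{4093}{25386} = \frac{5395}{4805121} - \frac{4093}{25386} = - \frac{6510134261}{40660933902}$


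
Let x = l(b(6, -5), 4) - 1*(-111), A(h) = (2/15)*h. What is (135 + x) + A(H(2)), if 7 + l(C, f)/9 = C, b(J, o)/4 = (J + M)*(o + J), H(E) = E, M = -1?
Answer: 5449/15 ≈ 363.27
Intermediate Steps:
b(J, o) = 4*(-1 + J)*(J + o) (b(J, o) = 4*((J - 1)*(o + J)) = 4*((-1 + J)*(J + o)) = 4*(-1 + J)*(J + o))
A(h) = 2*h/15 (A(h) = (2*(1/15))*h = 2*h/15)
l(C, f) = -63 + 9*C
x = 228 (x = (-63 + 9*(-4*6 - 4*(-5) + 4*6**2 + 4*6*(-5))) - 1*(-111) = (-63 + 9*(-24 + 20 + 4*36 - 120)) + 111 = (-63 + 9*(-24 + 20 + 144 - 120)) + 111 = (-63 + 9*20) + 111 = (-63 + 180) + 111 = 117 + 111 = 228)
(135 + x) + A(H(2)) = (135 + 228) + (2/15)*2 = 363 + 4/15 = 5449/15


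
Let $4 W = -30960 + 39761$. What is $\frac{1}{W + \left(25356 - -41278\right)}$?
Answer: $\frac{4}{275337} \approx 1.4528 \cdot 10^{-5}$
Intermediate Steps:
$W = \frac{8801}{4}$ ($W = \frac{-30960 + 39761}{4} = \frac{1}{4} \cdot 8801 = \frac{8801}{4} \approx 2200.3$)
$\frac{1}{W + \left(25356 - -41278\right)} = \frac{1}{\frac{8801}{4} + \left(25356 - -41278\right)} = \frac{1}{\frac{8801}{4} + \left(25356 + 41278\right)} = \frac{1}{\frac{8801}{4} + 66634} = \frac{1}{\frac{275337}{4}} = \frac{4}{275337}$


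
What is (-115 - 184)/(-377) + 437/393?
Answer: 21712/11397 ≈ 1.9051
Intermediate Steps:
(-115 - 184)/(-377) + 437/393 = -299*(-1/377) + 437*(1/393) = 23/29 + 437/393 = 21712/11397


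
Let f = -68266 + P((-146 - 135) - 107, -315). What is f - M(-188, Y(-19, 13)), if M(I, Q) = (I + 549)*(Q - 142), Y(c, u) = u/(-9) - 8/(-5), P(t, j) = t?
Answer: -785167/45 ≈ -17448.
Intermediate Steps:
Y(c, u) = 8/5 - u/9 (Y(c, u) = u*(-1/9) - 8*(-1/5) = -u/9 + 8/5 = 8/5 - u/9)
M(I, Q) = (-142 + Q)*(549 + I) (M(I, Q) = (549 + I)*(-142 + Q) = (-142 + Q)*(549 + I))
f = -68654 (f = -68266 + ((-146 - 135) - 107) = -68266 + (-281 - 107) = -68266 - 388 = -68654)
f - M(-188, Y(-19, 13)) = -68654 - (-77958 - 142*(-188) + 549*(8/5 - 1/9*13) - 188*(8/5 - 1/9*13)) = -68654 - (-77958 + 26696 + 549*(8/5 - 13/9) - 188*(8/5 - 13/9)) = -68654 - (-77958 + 26696 + 549*(7/45) - 188*7/45) = -68654 - (-77958 + 26696 + 427/5 - 1316/45) = -68654 - 1*(-2304263/45) = -68654 + 2304263/45 = -785167/45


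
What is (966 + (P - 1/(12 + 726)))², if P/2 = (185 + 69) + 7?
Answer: 1205918048449/544644 ≈ 2.2141e+6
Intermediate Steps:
P = 522 (P = 2*((185 + 69) + 7) = 2*(254 + 7) = 2*261 = 522)
(966 + (P - 1/(12 + 726)))² = (966 + (522 - 1/(12 + 726)))² = (966 + (522 - 1/738))² = (966 + 385235/738)² = (1098143/738)² = 1205918048449/544644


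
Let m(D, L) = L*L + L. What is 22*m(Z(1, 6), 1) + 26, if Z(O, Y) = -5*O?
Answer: 70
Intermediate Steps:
m(D, L) = L + L**2 (m(D, L) = L**2 + L = L + L**2)
22*m(Z(1, 6), 1) + 26 = 22*(1*(1 + 1)) + 26 = 22*(1*2) + 26 = 22*2 + 26 = 44 + 26 = 70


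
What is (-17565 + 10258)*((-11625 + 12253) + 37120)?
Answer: -275824636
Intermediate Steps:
(-17565 + 10258)*((-11625 + 12253) + 37120) = -7307*(628 + 37120) = -7307*37748 = -275824636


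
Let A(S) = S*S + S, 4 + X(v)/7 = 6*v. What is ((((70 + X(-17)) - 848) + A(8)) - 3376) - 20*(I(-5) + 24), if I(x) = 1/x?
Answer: -5300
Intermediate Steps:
X(v) = -28 + 42*v (X(v) = -28 + 7*(6*v) = -28 + 42*v)
A(S) = S + S² (A(S) = S² + S = S + S²)
((((70 + X(-17)) - 848) + A(8)) - 3376) - 20*(I(-5) + 24) = ((((70 + (-28 + 42*(-17))) - 848) + 8*(1 + 8)) - 3376) - 20*(1/(-5) + 24) = ((((70 + (-28 - 714)) - 848) + 8*9) - 3376) - 20*(-⅕ + 24) = ((((70 - 742) - 848) + 72) - 3376) - 20*119/5 = (((-672 - 848) + 72) - 3376) - 476 = ((-1520 + 72) - 3376) - 476 = (-1448 - 3376) - 476 = -4824 - 476 = -5300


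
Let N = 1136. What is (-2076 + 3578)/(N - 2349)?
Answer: -1502/1213 ≈ -1.2383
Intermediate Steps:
(-2076 + 3578)/(N - 2349) = (-2076 + 3578)/(1136 - 2349) = 1502/(-1213) = 1502*(-1/1213) = -1502/1213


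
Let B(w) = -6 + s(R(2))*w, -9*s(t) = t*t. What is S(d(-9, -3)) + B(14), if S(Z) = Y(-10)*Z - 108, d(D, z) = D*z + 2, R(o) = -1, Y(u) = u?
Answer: -3650/9 ≈ -405.56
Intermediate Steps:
s(t) = -t²/9 (s(t) = -t*t/9 = -t²/9)
d(D, z) = 2 + D*z
S(Z) = -108 - 10*Z (S(Z) = -10*Z - 108 = -108 - 10*Z)
B(w) = -6 - w/9 (B(w) = -6 + (-⅑*(-1)²)*w = -6 + (-⅑*1)*w = -6 - w/9)
S(d(-9, -3)) + B(14) = (-108 - 10*(2 - 9*(-3))) + (-6 - ⅑*14) = (-108 - 10*(2 + 27)) + (-6 - 14/9) = (-108 - 10*29) - 68/9 = (-108 - 290) - 68/9 = -398 - 68/9 = -3650/9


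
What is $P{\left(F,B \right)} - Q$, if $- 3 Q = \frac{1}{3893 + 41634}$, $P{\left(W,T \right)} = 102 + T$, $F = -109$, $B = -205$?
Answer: $- \frac{14067842}{136581} \approx -103.0$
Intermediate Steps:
$Q = - \frac{1}{136581}$ ($Q = - \frac{1}{3 \left(3893 + 41634\right)} = - \frac{1}{3 \cdot 45527} = \left(- \frac{1}{3}\right) \frac{1}{45527} = - \frac{1}{136581} \approx -7.3217 \cdot 10^{-6}$)
$P{\left(F,B \right)} - Q = \left(102 - 205\right) - - \frac{1}{136581} = -103 + \frac{1}{136581} = - \frac{14067842}{136581}$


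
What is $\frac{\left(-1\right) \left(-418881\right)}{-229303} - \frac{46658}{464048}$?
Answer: $- \frac{102539854831}{53203799272} \approx -1.9273$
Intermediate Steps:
$\frac{\left(-1\right) \left(-418881\right)}{-229303} - \frac{46658}{464048} = 418881 \left(- \frac{1}{229303}\right) - \frac{23329}{232024} = - \frac{418881}{229303} - \frac{23329}{232024} = - \frac{102539854831}{53203799272}$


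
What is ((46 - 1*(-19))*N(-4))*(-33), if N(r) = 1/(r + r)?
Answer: 2145/8 ≈ 268.13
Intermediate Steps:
N(r) = 1/(2*r)
((46 - 1*(-19))*N(-4))*(-33) = ((46 - 1*(-19))*((½)/(-4)))*(-33) = ((46 + 19)*((½)*(-¼)))*(-33) = (65*(-⅛))*(-33) = -65/8*(-33) = 2145/8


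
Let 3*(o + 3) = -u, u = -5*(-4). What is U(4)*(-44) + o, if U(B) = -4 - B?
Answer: 1027/3 ≈ 342.33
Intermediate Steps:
u = 20
o = -29/3 (o = -3 + (-1*20)/3 = -3 + (1/3)*(-20) = -3 - 20/3 = -29/3 ≈ -9.6667)
U(4)*(-44) + o = (-4 - 1*4)*(-44) - 29/3 = (-4 - 4)*(-44) - 29/3 = -8*(-44) - 29/3 = 352 - 29/3 = 1027/3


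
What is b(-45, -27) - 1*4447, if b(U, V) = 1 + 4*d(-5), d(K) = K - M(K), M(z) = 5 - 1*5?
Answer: -4466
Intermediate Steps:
M(z) = 0 (M(z) = 5 - 5 = 0)
d(K) = K (d(K) = K - 1*0 = K + 0 = K)
b(U, V) = -19 (b(U, V) = 1 + 4*(-5) = 1 - 20 = -19)
b(-45, -27) - 1*4447 = -19 - 1*4447 = -19 - 4447 = -4466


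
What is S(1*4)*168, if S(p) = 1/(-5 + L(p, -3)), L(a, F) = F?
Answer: -21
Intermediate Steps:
S(p) = -⅛ (S(p) = 1/(-5 - 3) = 1/(-8) = -⅛)
S(1*4)*168 = -⅛*168 = -21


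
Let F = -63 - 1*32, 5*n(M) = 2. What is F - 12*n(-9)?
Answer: -499/5 ≈ -99.800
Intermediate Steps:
n(M) = ⅖ (n(M) = (⅕)*2 = ⅖)
F = -95 (F = -63 - 32 = -95)
F - 12*n(-9) = -95 - 12*⅖ = -95 - 24/5 = -499/5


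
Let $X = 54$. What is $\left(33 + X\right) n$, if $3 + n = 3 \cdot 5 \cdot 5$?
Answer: $6264$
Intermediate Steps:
$n = 72$ ($n = -3 + 3 \cdot 5 \cdot 5 = -3 + 15 \cdot 5 = -3 + 75 = 72$)
$\left(33 + X\right) n = \left(33 + 54\right) 72 = 87 \cdot 72 = 6264$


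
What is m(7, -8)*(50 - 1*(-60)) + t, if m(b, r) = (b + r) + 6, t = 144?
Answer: 694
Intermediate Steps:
m(b, r) = 6 + b + r
m(7, -8)*(50 - 1*(-60)) + t = (6 + 7 - 8)*(50 - 1*(-60)) + 144 = 5*(50 + 60) + 144 = 5*110 + 144 = 550 + 144 = 694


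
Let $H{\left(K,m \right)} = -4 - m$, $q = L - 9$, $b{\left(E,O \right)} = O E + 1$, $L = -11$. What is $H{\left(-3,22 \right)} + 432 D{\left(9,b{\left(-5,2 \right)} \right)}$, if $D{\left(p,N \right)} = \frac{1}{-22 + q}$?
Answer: $- \frac{254}{7} \approx -36.286$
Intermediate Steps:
$b{\left(E,O \right)} = 1 + E O$ ($b{\left(E,O \right)} = E O + 1 = 1 + E O$)
$q = -20$ ($q = -11 - 9 = -20$)
$D{\left(p,N \right)} = - \frac{1}{42}$ ($D{\left(p,N \right)} = \frac{1}{-22 - 20} = \frac{1}{-42} = - \frac{1}{42}$)
$H{\left(-3,22 \right)} + 432 D{\left(9,b{\left(-5,2 \right)} \right)} = \left(-4 - 22\right) + 432 \left(- \frac{1}{42}\right) = \left(-4 - 22\right) - \frac{72}{7} = -26 - \frac{72}{7} = - \frac{254}{7}$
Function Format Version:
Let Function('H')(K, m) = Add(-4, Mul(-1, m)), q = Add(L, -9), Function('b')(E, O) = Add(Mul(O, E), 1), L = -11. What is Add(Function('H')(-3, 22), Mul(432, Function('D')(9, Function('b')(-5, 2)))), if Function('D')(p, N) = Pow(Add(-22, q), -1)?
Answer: Rational(-254, 7) ≈ -36.286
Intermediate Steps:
Function('b')(E, O) = Add(1, Mul(E, O)) (Function('b')(E, O) = Add(Mul(E, O), 1) = Add(1, Mul(E, O)))
q = -20 (q = Add(-11, -9) = -20)
Function('D')(p, N) = Rational(-1, 42) (Function('D')(p, N) = Pow(Add(-22, -20), -1) = Pow(-42, -1) = Rational(-1, 42))
Add(Function('H')(-3, 22), Mul(432, Function('D')(9, Function('b')(-5, 2)))) = Add(Add(-4, Mul(-1, 22)), Mul(432, Rational(-1, 42))) = Add(Add(-4, -22), Rational(-72, 7)) = Add(-26, Rational(-72, 7)) = Rational(-254, 7)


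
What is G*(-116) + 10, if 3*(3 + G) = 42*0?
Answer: 358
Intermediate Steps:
G = -3 (G = -3 + (42*0)/3 = -3 + (⅓)*0 = -3 + 0 = -3)
G*(-116) + 10 = -3*(-116) + 10 = 348 + 10 = 358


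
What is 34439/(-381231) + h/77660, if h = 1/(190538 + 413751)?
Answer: -1616190714540629/17890821523283940 ≈ -0.090336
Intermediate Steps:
h = 1/604289 ≈ 1.6548e-6
34439/(-381231) + h/77660 = 34439/(-381231) + (1/604289)/77660 = 34439*(-1/381231) + (1/604289)*(1/77660) = -34439/381231 + 1/46929083740 = -1616190714540629/17890821523283940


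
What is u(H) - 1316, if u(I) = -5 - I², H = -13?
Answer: -1490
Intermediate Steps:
u(H) - 1316 = (-5 - 1*(-13)²) - 1316 = (-5 - 1*169) - 1316 = (-5 - 169) - 1316 = -174 - 1316 = -1490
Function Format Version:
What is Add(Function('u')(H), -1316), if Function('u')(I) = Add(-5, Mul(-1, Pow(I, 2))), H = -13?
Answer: -1490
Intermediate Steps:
Add(Function('u')(H), -1316) = Add(Add(-5, Mul(-1, Pow(-13, 2))), -1316) = Add(Add(-5, Mul(-1, 169)), -1316) = Add(Add(-5, -169), -1316) = Add(-174, -1316) = -1490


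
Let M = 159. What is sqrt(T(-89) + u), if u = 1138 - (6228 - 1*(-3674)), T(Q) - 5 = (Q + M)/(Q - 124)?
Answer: I*sqrt(397401981)/213 ≈ 93.591*I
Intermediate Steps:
T(Q) = 5 + (159 + Q)/(-124 + Q) (T(Q) = 5 + (Q + 159)/(Q - 124) = 5 + (159 + Q)/(-124 + Q))
u = -8764 (u = 1138 - (6228 + 3674) = 1138 - 1*9902 = 1138 - 9902 = -8764)
sqrt(T(-89) + u) = sqrt((-461 + 6*(-89))/(-124 - 89) - 8764) = sqrt((-461 - 534)/(-213) - 8764) = sqrt(-1/213*(-995) - 8764) = sqrt(995/213 - 8764) = sqrt(-1865737/213) = I*sqrt(397401981)/213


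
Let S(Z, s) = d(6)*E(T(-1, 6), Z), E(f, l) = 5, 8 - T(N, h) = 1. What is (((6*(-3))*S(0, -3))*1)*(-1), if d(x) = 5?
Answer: 450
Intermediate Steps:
T(N, h) = 7 (T(N, h) = 8 - 1*1 = 8 - 1 = 7)
S(Z, s) = 25 (S(Z, s) = 5*5 = 25)
(((6*(-3))*S(0, -3))*1)*(-1) = (((6*(-3))*25)*1)*(-1) = (-18*25*1)*(-1) = -450*1*(-1) = -450*(-1) = 450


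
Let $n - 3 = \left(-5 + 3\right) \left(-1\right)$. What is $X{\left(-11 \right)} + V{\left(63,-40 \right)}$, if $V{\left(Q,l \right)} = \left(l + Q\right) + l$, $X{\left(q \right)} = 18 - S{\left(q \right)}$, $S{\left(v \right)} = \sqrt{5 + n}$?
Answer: $1 - \sqrt{10} \approx -2.1623$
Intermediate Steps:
$n = 5$ ($n = 3 + \left(-5 + 3\right) \left(-1\right) = 3 - -2 = 3 + 2 = 5$)
$S{\left(v \right)} = \sqrt{10}$ ($S{\left(v \right)} = \sqrt{5 + 5} = \sqrt{10}$)
$X{\left(q \right)} = 18 - \sqrt{10}$
$V{\left(Q,l \right)} = Q + 2 l$ ($V{\left(Q,l \right)} = \left(Q + l\right) + l = Q + 2 l$)
$X{\left(-11 \right)} + V{\left(63,-40 \right)} = \left(18 - \sqrt{10}\right) + \left(63 + 2 \left(-40\right)\right) = \left(18 - \sqrt{10}\right) + \left(63 - 80\right) = \left(18 - \sqrt{10}\right) - 17 = 1 - \sqrt{10}$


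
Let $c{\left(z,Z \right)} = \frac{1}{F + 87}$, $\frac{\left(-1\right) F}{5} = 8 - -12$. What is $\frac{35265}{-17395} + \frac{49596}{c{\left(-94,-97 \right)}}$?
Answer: $- \frac{2243085345}{3479} \approx -6.4475 \cdot 10^{5}$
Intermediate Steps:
$F = -100$ ($F = - 5 \left(8 - -12\right) = - 5 \left(8 + 12\right) = \left(-5\right) 20 = -100$)
$c{\left(z,Z \right)} = - \frac{1}{13}$ ($c{\left(z,Z \right)} = \frac{1}{-100 + 87} = \frac{1}{-13} = - \frac{1}{13}$)
$\frac{35265}{-17395} + \frac{49596}{c{\left(-94,-97 \right)}} = \frac{35265}{-17395} + \frac{49596}{- \frac{1}{13}} = 35265 \left(- \frac{1}{17395}\right) + 49596 \left(-13\right) = - \frac{7053}{3479} - 644748 = - \frac{2243085345}{3479}$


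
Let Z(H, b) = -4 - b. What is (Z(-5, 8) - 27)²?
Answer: 1521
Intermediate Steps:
(Z(-5, 8) - 27)² = ((-4 - 1*8) - 27)² = ((-4 - 8) - 27)² = (-12 - 27)² = (-39)² = 1521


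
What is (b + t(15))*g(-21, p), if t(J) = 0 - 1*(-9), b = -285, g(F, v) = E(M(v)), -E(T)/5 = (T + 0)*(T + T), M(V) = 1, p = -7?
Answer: 2760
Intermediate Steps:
E(T) = -10*T**2 (E(T) = -5*(T + 0)*(T + T) = -5*T*2*T = -10*T**2)
g(F, v) = -10 (g(F, v) = -10*1**2 = -10*1 = -10)
t(J) = 9 (t(J) = 0 + 9 = 9)
(b + t(15))*g(-21, p) = (-285 + 9)*(-10) = -276*(-10) = 2760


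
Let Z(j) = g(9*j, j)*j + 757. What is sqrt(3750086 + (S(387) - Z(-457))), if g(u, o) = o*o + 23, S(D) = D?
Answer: 2*sqrt(24801055) ≈ 9960.1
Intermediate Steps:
g(u, o) = 23 + o**2 (g(u, o) = o**2 + 23 = 23 + o**2)
Z(j) = 757 + j*(23 + j**2) (Z(j) = (23 + j**2)*j + 757 = j*(23 + j**2) + 757 = 757 + j*(23 + j**2))
sqrt(3750086 + (S(387) - Z(-457))) = sqrt(3750086 + (387 - (757 - 457*(23 + (-457)**2)))) = sqrt(3750086 + (387 - (757 - 457*(23 + 208849)))) = sqrt(3750086 + (387 - (757 - 457*208872))) = sqrt(3750086 + (387 - (757 - 95454504))) = sqrt(3750086 + (387 - 1*(-95453747))) = sqrt(3750086 + (387 + 95453747)) = sqrt(3750086 + 95454134) = sqrt(99204220) = 2*sqrt(24801055)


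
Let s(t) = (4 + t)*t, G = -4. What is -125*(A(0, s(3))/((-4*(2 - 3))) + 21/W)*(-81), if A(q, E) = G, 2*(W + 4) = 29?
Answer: 10125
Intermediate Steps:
W = 21/2 (W = -4 + (½)*29 = -4 + 29/2 = 21/2 ≈ 10.500)
s(t) = t*(4 + t)
A(q, E) = -4
-125*(A(0, s(3))/((-4*(2 - 3))) + 21/W)*(-81) = -125*(-4*(-1/(4*(2 - 3))) + 21/(21/2))*(-81) = -125*(-4/((-4*(-1))) + 21*(2/21))*(-81) = -125*(-4/4 + 2)*(-81) = -125*(-4*¼ + 2)*(-81) = -125*(-1 + 2)*(-81) = -125*1*(-81) = -125*(-81) = 10125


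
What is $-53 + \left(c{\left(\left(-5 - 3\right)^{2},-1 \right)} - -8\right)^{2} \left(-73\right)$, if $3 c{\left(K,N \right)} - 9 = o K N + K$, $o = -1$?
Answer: $- \frac{1892710}{9} \approx -2.103 \cdot 10^{5}$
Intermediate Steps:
$c{\left(K,N \right)} = 3 + \frac{K}{3} - \frac{K N}{3}$ ($c{\left(K,N \right)} = 3 + \frac{- K N + K}{3} = 3 + \frac{K - K N}{3} = 3 - \left(- \frac{K}{3} + \frac{K N}{3}\right) = 3 + \frac{K}{3} - \frac{K N}{3}$)
$-53 + \left(c{\left(\left(-5 - 3\right)^{2},-1 \right)} - -8\right)^{2} \left(-73\right) = -53 + \left(\left(3 + \frac{\left(-5 - 3\right)^{2}}{3} - \frac{1}{3} \left(-5 - 3\right)^{2} \left(-1\right)\right) - -8\right)^{2} \left(-73\right) = -53 + \left(\left(3 + \frac{\left(-8\right)^{2}}{3} - \frac{1}{3} \left(-8\right)^{2} \left(-1\right)\right) + 8\right)^{2} \left(-73\right) = -53 + \left(\left(3 + \frac{1}{3} \cdot 64 - \frac{64}{3} \left(-1\right)\right) + 8\right)^{2} \left(-73\right) = -53 + \left(\left(3 + \frac{64}{3} + \frac{64}{3}\right) + 8\right)^{2} \left(-73\right) = -53 + \left(\frac{137}{3} + 8\right)^{2} \left(-73\right) = -53 + \left(\frac{161}{3}\right)^{2} \left(-73\right) = -53 + \frac{25921}{9} \left(-73\right) = -53 - \frac{1892233}{9} = - \frac{1892710}{9}$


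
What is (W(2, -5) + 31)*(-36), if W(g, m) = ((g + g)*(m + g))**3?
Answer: 61092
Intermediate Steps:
W(g, m) = 8*g**3*(g + m)**3 (W(g, m) = ((2*g)*(g + m))**3 = (2*g*(g + m))**3 = 8*g**3*(g + m)**3)
(W(2, -5) + 31)*(-36) = (8*2**3*(2 - 5)**3 + 31)*(-36) = (8*8*(-3)**3 + 31)*(-36) = (8*8*(-27) + 31)*(-36) = (-1728 + 31)*(-36) = -1697*(-36) = 61092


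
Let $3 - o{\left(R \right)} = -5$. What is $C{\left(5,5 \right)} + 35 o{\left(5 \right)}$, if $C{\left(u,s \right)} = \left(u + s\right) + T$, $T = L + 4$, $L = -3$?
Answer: $291$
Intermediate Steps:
$o{\left(R \right)} = 8$ ($o{\left(R \right)} = 3 - -5 = 3 + 5 = 8$)
$T = 1$ ($T = -3 + 4 = 1$)
$C{\left(u,s \right)} = 1 + s + u$ ($C{\left(u,s \right)} = \left(u + s\right) + 1 = \left(s + u\right) + 1 = 1 + s + u$)
$C{\left(5,5 \right)} + 35 o{\left(5 \right)} = \left(1 + 5 + 5\right) + 35 \cdot 8 = 11 + 280 = 291$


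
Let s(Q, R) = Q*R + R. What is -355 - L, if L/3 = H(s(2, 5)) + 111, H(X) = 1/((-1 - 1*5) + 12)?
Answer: -1377/2 ≈ -688.50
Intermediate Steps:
s(Q, R) = R + Q*R
H(X) = ⅙ (H(X) = 1/((-1 - 5) + 12) = 1/(-6 + 12) = 1/6 = ⅙)
L = 667/2 (L = 3*(⅙ + 111) = 3*(667/6) = 667/2 ≈ 333.50)
-355 - L = -355 - 1*667/2 = -355 - 667/2 = -1377/2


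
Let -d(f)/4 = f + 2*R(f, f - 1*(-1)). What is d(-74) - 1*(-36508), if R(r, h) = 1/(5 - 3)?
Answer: 36800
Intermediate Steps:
R(r, h) = ½ (R(r, h) = 1/2 = ½)
d(f) = -4 - 4*f (d(f) = -4*(f + 2*(½)) = -4*(f + 1) = -4*(1 + f) = -4 - 4*f)
d(-74) - 1*(-36508) = (-4 - 4*(-74)) - 1*(-36508) = (-4 + 296) + 36508 = 292 + 36508 = 36800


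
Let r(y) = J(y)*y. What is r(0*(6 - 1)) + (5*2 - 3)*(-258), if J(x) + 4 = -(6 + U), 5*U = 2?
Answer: -1806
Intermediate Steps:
U = ⅖ (U = (⅕)*2 = ⅖ ≈ 0.40000)
J(x) = -52/5 (J(x) = -4 - (6 + ⅖) = -4 - 1*32/5 = -4 - 32/5 = -52/5)
r(y) = -52*y/5
r(0*(6 - 1)) + (5*2 - 3)*(-258) = -0*(6 - 1) + (5*2 - 3)*(-258) = -0*5 + (10 - 3)*(-258) = -52/5*0 + 7*(-258) = 0 - 1806 = -1806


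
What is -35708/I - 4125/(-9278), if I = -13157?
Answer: 385571449/122070646 ≈ 3.1586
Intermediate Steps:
-35708/I - 4125/(-9278) = -35708/(-13157) - 4125/(-9278) = -35708*(-1/13157) - 4125*(-1/9278) = 35708/13157 + 4125/9278 = 385571449/122070646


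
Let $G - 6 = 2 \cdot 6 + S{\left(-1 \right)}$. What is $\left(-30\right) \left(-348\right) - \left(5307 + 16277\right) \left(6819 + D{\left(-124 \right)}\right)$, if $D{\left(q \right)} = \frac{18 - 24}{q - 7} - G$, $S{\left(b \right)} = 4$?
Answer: $- \frac{19217306552}{131} \approx -1.467 \cdot 10^{8}$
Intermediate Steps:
$G = 22$ ($G = 6 + \left(2 \cdot 6 + 4\right) = 6 + \left(12 + 4\right) = 6 + 16 = 22$)
$D{\left(q \right)} = -22 - \frac{6}{-7 + q}$ ($D{\left(q \right)} = \frac{18 - 24}{q - 7} - 22 = - \frac{6}{-7 + q} - 22 = -22 - \frac{6}{-7 + q}$)
$\left(-30\right) \left(-348\right) - \left(5307 + 16277\right) \left(6819 + D{\left(-124 \right)}\right) = \left(-30\right) \left(-348\right) - \left(5307 + 16277\right) \left(6819 + \frac{2 \left(74 - -1364\right)}{-7 - 124}\right) = 10440 - 21584 \left(6819 + \frac{2 \left(74 + 1364\right)}{-131}\right) = 10440 - 21584 \left(6819 + 2 \left(- \frac{1}{131}\right) 1438\right) = 10440 - 21584 \left(6819 - \frac{2876}{131}\right) = 10440 - 21584 \cdot \frac{890413}{131} = 10440 - \frac{19218674192}{131} = - \frac{19217306552}{131}$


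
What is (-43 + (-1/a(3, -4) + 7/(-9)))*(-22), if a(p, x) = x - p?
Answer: 60478/63 ≈ 959.97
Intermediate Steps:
(-43 + (-1/a(3, -4) + 7/(-9)))*(-22) = (-43 + (-1/(-4 - 1*3) + 7/(-9)))*(-22) = (-43 + (-1/(-4 - 3) + 7*(-⅑)))*(-22) = (-43 + (-1/(-7) - 7/9))*(-22) = (-43 + (-1*(-⅐) - 7/9))*(-22) = (-43 + (⅐ - 7/9))*(-22) = (-43 - 40/63)*(-22) = -2749/63*(-22) = 60478/63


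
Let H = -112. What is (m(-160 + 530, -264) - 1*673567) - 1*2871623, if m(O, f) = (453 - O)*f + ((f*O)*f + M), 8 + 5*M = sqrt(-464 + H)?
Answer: 111102082/5 + 24*I/5 ≈ 2.222e+7 + 4.8*I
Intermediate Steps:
M = -8/5 + 24*I/5 (M = -8/5 + sqrt(-464 - 112)/5 = -8/5 + sqrt(-576)/5 = -8/5 + (24*I)/5 = -8/5 + 24*I/5 ≈ -1.6 + 4.8*I)
m(O, f) = -8/5 + 24*I/5 + O*f**2 + f*(453 - O) (m(O, f) = (453 - O)*f + ((f*O)*f + (-8/5 + 24*I/5)) = f*(453 - O) + ((O*f)*f + (-8/5 + 24*I/5)) = f*(453 - O) + (O*f**2 + (-8/5 + 24*I/5)) = f*(453 - O) + (-8/5 + 24*I/5 + O*f**2) = -8/5 + 24*I/5 + O*f**2 + f*(453 - O))
(m(-160 + 530, -264) - 1*673567) - 1*2871623 = ((-8/5 + 453*(-264) + 24*I/5 + (-160 + 530)*(-264)**2 - 1*(-160 + 530)*(-264)) - 1*673567) - 1*2871623 = ((-8/5 - 119592 + 24*I/5 + 370*69696 - 1*370*(-264)) - 673567) - 2871623 = ((-8/5 - 119592 + 24*I/5 + 25787520 + 97680) - 673567) - 2871623 = ((128828032/5 + 24*I/5) - 673567) - 2871623 = (125460197/5 + 24*I/5) - 2871623 = 111102082/5 + 24*I/5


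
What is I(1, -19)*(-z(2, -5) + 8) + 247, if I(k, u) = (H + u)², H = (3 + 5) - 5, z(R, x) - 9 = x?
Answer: 1271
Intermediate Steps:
z(R, x) = 9 + x
H = 3 (H = 8 - 5 = 3)
I(k, u) = (3 + u)²
I(1, -19)*(-z(2, -5) + 8) + 247 = (3 - 19)²*(-(9 - 5) + 8) + 247 = (-16)²*(-1*4 + 8) + 247 = 256*(-4 + 8) + 247 = 256*4 + 247 = 1024 + 247 = 1271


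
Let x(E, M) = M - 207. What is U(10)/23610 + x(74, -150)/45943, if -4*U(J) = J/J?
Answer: -33761023/4338856920 ≈ -0.0077811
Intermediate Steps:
x(E, M) = -207 + M
U(J) = -¼ (U(J) = -J/(4*J) = -¼*1 = -¼)
U(10)/23610 + x(74, -150)/45943 = -¼/23610 + (-207 - 150)/45943 = -¼*1/23610 - 357*1/45943 = -1/94440 - 357/45943 = -33761023/4338856920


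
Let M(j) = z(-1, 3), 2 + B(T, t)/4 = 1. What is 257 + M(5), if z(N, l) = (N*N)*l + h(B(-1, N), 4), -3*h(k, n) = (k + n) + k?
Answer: 784/3 ≈ 261.33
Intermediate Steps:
B(T, t) = -4 (B(T, t) = -8 + 4*1 = -8 + 4 = -4)
h(k, n) = -2*k/3 - n/3 (h(k, n) = -((k + n) + k)/3 = -(n + 2*k)/3 = -2*k/3 - n/3)
z(N, l) = 4/3 + l*N**2 (z(N, l) = (N*N)*l + (-2/3*(-4) - 1/3*4) = N**2*l + (8/3 - 4/3) = l*N**2 + 4/3 = 4/3 + l*N**2)
M(j) = 13/3 (M(j) = 4/3 + 3*(-1)**2 = 4/3 + 3*1 = 4/3 + 3 = 13/3)
257 + M(5) = 257 + 13/3 = 784/3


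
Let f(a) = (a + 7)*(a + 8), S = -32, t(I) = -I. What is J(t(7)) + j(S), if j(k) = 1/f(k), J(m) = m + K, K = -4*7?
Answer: -20999/600 ≈ -34.998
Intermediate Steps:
f(a) = (7 + a)*(8 + a)
K = -28
J(m) = -28 + m (J(m) = m - 28 = -28 + m)
j(k) = 1/(56 + k**2 + 15*k)
J(t(7)) + j(S) = (-28 - 1*7) + 1/(56 + (-32)**2 + 15*(-32)) = (-28 - 7) + 1/(56 + 1024 - 480) = -35 + 1/600 = -20999/600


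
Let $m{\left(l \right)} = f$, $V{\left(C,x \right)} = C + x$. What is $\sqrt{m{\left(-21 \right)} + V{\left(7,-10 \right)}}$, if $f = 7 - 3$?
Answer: $1$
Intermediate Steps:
$f = 4$
$m{\left(l \right)} = 4$
$\sqrt{m{\left(-21 \right)} + V{\left(7,-10 \right)}} = \sqrt{4 + \left(7 - 10\right)} = \sqrt{4 - 3} = \sqrt{1} = 1$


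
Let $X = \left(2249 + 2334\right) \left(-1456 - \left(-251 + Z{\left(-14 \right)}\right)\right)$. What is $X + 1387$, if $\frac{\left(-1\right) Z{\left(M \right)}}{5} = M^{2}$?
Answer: $-1029788$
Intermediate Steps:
$Z{\left(M \right)} = - 5 M^{2}$
$X = -1031175$ ($X = \left(2249 + 2334\right) \left(-1456 - \left(-251 - 5 \left(-14\right)^{2}\right)\right) = 4583 \left(-1456 - \left(-251 - 980\right)\right) = 4583 \left(-1456 + \left(251 - -980\right)\right) = 4583 \left(-1456 + \left(251 + 980\right)\right) = 4583 \left(-1456 + 1231\right) = 4583 \left(-225\right) = -1031175$)
$X + 1387 = -1031175 + 1387 = -1029788$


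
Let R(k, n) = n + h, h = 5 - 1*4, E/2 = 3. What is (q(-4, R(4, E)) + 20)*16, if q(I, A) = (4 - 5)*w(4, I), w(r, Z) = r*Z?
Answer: 576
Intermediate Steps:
w(r, Z) = Z*r
E = 6 (E = 2*3 = 6)
h = 1 (h = 5 - 4 = 1)
R(k, n) = 1 + n (R(k, n) = n + 1 = 1 + n)
q(I, A) = -4*I (q(I, A) = (4 - 5)*(I*4) = -4*I)
(q(-4, R(4, E)) + 20)*16 = (-4*(-4) + 20)*16 = (16 + 20)*16 = 36*16 = 576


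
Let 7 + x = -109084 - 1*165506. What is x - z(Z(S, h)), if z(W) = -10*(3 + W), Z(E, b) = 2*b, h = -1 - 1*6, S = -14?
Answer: -274707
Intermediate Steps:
h = -7 (h = -1 - 6 = -7)
z(W) = -30 - 10*W
x = -274597 (x = -7 + (-109084 - 1*165506) = -7 + (-109084 - 165506) = -7 - 274590 = -274597)
x - z(Z(S, h)) = -274597 - (-30 - 20*(-7)) = -274597 - (-30 - 10*(-14)) = -274597 - (-30 + 140) = -274597 - 1*110 = -274597 - 110 = -274707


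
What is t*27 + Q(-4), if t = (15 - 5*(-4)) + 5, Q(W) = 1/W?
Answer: 4319/4 ≈ 1079.8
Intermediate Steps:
Q(W) = 1/W
t = 40 (t = (15 + 20) + 5 = 35 + 5 = 40)
t*27 + Q(-4) = 40*27 + 1/(-4) = 1080 - ¼ = 4319/4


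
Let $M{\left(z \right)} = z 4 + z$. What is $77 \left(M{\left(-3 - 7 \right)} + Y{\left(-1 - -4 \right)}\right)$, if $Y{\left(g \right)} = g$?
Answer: $-3619$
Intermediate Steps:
$M{\left(z \right)} = 5 z$ ($M{\left(z \right)} = 4 z + z = 5 z$)
$77 \left(M{\left(-3 - 7 \right)} + Y{\left(-1 - -4 \right)}\right) = 77 \left(5 \left(-3 - 7\right) - -3\right) = 77 \left(5 \left(-3 - 7\right) + \left(-1 + 4\right)\right) = 77 \left(5 \left(-10\right) + 3\right) = 77 \left(-50 + 3\right) = 77 \left(-47\right) = -3619$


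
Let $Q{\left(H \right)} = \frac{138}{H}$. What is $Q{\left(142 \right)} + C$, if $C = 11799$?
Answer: $\frac{837798}{71} \approx 11800.0$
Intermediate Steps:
$Q{\left(142 \right)} + C = \frac{138}{142} + 11799 = 138 \cdot \frac{1}{142} + 11799 = \frac{69}{71} + 11799 = \frac{837798}{71}$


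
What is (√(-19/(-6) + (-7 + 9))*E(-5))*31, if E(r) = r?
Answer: -155*√186/6 ≈ -352.32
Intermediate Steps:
(√(-19/(-6) + (-7 + 9))*E(-5))*31 = (√(-19/(-6) + (-7 + 9))*(-5))*31 = (√(-19*(-⅙) + 2)*(-5))*31 = (√(19/6 + 2)*(-5))*31 = (√(31/6)*(-5))*31 = ((√186/6)*(-5))*31 = -5*√186/6*31 = -155*√186/6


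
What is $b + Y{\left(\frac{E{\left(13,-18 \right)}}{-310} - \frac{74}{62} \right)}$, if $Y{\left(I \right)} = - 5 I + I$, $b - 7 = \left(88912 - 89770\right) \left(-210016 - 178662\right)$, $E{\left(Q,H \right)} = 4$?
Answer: $\frac{51690289053}{155} \approx 3.3349 \cdot 10^{8}$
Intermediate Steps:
$b = 333485731$ ($b = 7 + \left(88912 - 89770\right) \left(-210016 - 178662\right) = 7 - -333485724 = 7 + 333485724 = 333485731$)
$Y{\left(I \right)} = - 4 I$
$b + Y{\left(\frac{E{\left(13,-18 \right)}}{-310} - \frac{74}{62} \right)} = 333485731 - 4 \left(\frac{4}{-310} - \frac{74}{62}\right) = 333485731 - 4 \left(4 \left(- \frac{1}{310}\right) - \frac{37}{31}\right) = 333485731 - 4 \left(- \frac{2}{155} - \frac{37}{31}\right) = 333485731 - - \frac{748}{155} = 333485731 + \frac{748}{155} = \frac{51690289053}{155}$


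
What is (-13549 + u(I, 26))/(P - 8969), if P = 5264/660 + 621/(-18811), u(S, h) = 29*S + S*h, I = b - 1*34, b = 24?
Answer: 43760687685/27813463924 ≈ 1.5734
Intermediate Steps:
I = -10 (I = 24 - 1*34 = 24 - 34 = -10)
P = 24652811/3103815 (P = 5264*(1/660) + 621*(-1/18811) = 1316/165 - 621/18811 = 24652811/3103815 ≈ 7.9427)
(-13549 + u(I, 26))/(P - 8969) = (-13549 - 10*(29 + 26))/(24652811/3103815 - 8969) = (-13549 - 10*55)/(-27813463924/3103815) = (-13549 - 550)*(-3103815/27813463924) = -14099*(-3103815/27813463924) = 43760687685/27813463924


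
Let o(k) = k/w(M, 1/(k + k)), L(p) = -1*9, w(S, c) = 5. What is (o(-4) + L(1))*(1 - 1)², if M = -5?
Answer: 0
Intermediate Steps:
L(p) = -9
o(k) = k/5
(o(-4) + L(1))*(1 - 1)² = ((⅕)*(-4) - 9)*(1 - 1)² = (-⅘ - 9)*0² = -49/5*0 = 0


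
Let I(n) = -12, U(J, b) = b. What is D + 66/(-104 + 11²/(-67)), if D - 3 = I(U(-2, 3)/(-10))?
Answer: -22741/2363 ≈ -9.6238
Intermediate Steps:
D = -9 (D = 3 - 12 = -9)
D + 66/(-104 + 11²/(-67)) = -9 + 66/(-104 + 11²/(-67)) = -9 + 66/(-104 + 121*(-1/67)) = -9 + 66/(-104 - 121/67) = -9 + 66/(-7089/67) = -9 + 66*(-67/7089) = -9 - 1474/2363 = -22741/2363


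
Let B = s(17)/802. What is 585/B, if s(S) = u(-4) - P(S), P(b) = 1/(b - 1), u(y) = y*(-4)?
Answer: 500448/17 ≈ 29438.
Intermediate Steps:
u(y) = -4*y
P(b) = 1/(-1 + b)
s(S) = 16 - 1/(-1 + S) (s(S) = -4*(-4) - 1/(-1 + S) = 16 - 1/(-1 + S))
B = 255/12832 (B = ((-17 + 16*17)/(-1 + 17))/802 = ((-17 + 272)/16)*(1/802) = ((1/16)*255)*(1/802) = (255/16)*(1/802) = 255/12832 ≈ 0.019872)
585/B = 585/(255/12832) = 585*(12832/255) = 500448/17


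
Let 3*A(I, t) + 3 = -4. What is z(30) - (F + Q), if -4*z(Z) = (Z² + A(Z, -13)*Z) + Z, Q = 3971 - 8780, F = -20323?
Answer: 24917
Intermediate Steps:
A(I, t) = -7/3 (A(I, t) = -1 + (⅓)*(-4) = -1 - 4/3 = -7/3)
Q = -4809
z(Z) = -Z²/4 + Z/3 (z(Z) = -((Z² - 7*Z/3) + Z)/4 = -(Z² - 4*Z/3)/4 = -Z²/4 + Z/3)
z(30) - (F + Q) = (1/12)*30*(4 - 3*30) - (-20323 - 4809) = (1/12)*30*(4 - 90) - 1*(-25132) = (1/12)*30*(-86) + 25132 = -215 + 25132 = 24917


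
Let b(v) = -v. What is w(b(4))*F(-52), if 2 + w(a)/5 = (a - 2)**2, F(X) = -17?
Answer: -2890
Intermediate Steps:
w(a) = -10 + 5*(-2 + a)**2 (w(a) = -10 + 5*(a - 2)**2 = -10 + 5*(-2 + a)**2)
w(b(4))*F(-52) = (-10 + 5*(-2 - 1*4)**2)*(-17) = (-10 + 5*(-2 - 4)**2)*(-17) = (-10 + 5*(-6)**2)*(-17) = (-10 + 5*36)*(-17) = (-10 + 180)*(-17) = 170*(-17) = -2890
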